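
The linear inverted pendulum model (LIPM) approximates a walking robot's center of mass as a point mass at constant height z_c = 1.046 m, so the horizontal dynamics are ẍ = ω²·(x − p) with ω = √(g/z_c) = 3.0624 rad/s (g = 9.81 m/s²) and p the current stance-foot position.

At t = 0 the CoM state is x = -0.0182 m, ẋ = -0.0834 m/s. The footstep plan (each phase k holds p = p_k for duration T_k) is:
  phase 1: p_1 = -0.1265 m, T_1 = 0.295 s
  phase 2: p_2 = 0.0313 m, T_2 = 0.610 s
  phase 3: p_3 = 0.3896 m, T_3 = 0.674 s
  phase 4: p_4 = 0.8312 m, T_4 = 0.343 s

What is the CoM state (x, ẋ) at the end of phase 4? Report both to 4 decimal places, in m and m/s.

phase 1: p=-0.1265, T=0.295, ωT=0.903408, cosh=1.436593, sinh=1.031407; start (x,ẋ)=(-0.018200, -0.083400) → end (x,ẋ)=(0.000994, 0.222262)
phase 2: p=0.0313, T=0.610, ωT=1.868064, cosh=3.315085, sinh=3.160662; start (x,ẋ)=(0.000994, 0.222262) → end (x,ẋ)=(0.160228, 0.443482)
phase 3: p=0.3896, T=0.674, ωT=2.064058, cosh=4.002404, sinh=3.875466; start (x,ẋ)=(0.160228, 0.443482) → end (x,ẋ)=(0.032785, -0.947250)
phase 4: p=0.8312, T=0.343, ωT=1.050403, cosh=1.604300, sinh=1.254503; start (x,ẋ)=(0.032785, -0.947250) → end (x,ẋ)=(-0.837735, -4.587016)

x = -0.8377, ẋ = -4.5870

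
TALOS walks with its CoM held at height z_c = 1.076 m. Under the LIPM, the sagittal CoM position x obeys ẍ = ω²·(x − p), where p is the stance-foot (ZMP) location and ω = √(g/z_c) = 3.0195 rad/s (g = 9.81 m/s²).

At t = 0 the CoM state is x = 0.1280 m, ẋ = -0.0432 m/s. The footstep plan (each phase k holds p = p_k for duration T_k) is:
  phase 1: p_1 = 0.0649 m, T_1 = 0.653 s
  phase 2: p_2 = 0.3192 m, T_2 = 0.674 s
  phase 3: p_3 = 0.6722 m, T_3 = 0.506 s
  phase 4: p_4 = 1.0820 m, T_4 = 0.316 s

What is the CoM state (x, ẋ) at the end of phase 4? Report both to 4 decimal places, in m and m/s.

x = 2.7472, ẋ = 5.6019

phase 1: p=0.0649, T=0.653, ωT=1.971734, cosh=3.661166, sinh=3.521951; start (x,ẋ)=(0.128000, -0.043200) → end (x,ẋ)=(0.245531, 0.512877)
phase 2: p=0.3192, T=0.674, ωT=2.035143, cosh=3.892004, sinh=3.761342; start (x,ẋ)=(0.245531, 0.512877) → end (x,ẋ)=(0.671362, 1.159432)
phase 3: p=0.6722, T=0.506, ωT=1.527867, cosh=2.412667, sinh=2.195669; start (x,ẋ)=(0.671362, 1.159432) → end (x,ẋ)=(1.513275, 2.791768)
phase 4: p=1.0820, T=0.316, ωT=0.954162, cosh=1.490814, sinh=1.105680; start (x,ẋ)=(1.513275, 2.791768) → end (x,ẋ)=(2.747239, 5.601860)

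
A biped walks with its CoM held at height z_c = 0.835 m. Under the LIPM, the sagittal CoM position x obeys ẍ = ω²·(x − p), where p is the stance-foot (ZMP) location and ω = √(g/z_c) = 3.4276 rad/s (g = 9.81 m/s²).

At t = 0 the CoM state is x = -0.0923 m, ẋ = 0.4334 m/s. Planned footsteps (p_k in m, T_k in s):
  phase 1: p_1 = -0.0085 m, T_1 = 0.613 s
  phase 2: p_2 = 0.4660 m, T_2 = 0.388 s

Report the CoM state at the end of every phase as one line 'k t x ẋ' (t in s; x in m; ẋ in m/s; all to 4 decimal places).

1 0.6130 0.1530 0.6416
2 1.0010 0.1619 -0.5888

phase 1: p=-0.0085, T=0.613, ωT=2.101119, cosh=4.148815, sinh=4.026496; start (x,ẋ)=(-0.092300, 0.433400) → end (x,ẋ)=(0.152956, 0.641555)
phase 2: p=0.4660, T=0.388, ωT=1.329909, cosh=2.022600, sinh=1.758099; start (x,ẋ)=(0.152956, 0.641555) → end (x,ẋ)=(0.161906, -0.588812)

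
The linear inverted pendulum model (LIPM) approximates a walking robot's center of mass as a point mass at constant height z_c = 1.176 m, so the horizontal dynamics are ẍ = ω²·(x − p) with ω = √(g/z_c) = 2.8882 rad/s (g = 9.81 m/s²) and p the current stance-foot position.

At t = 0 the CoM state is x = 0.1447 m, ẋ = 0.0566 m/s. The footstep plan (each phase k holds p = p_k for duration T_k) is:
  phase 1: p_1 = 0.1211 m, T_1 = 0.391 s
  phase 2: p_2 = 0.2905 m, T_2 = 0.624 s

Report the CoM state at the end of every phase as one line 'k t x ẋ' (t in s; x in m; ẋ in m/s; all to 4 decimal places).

1 0.3910 0.1886 0.1911
2 1.0150 0.1682 -0.2732

phase 1: p=0.1211, T=0.391, ωT=1.129286, cosh=1.708356, sinh=1.385092; start (x,ẋ)=(0.144700, 0.056600) → end (x,ẋ)=(0.188561, 0.191103)
phase 2: p=0.2905, T=0.624, ωT=1.802237, cosh=3.114062, sinh=2.949132; start (x,ẋ)=(0.188561, 0.191103) → end (x,ẋ)=(0.168190, -0.273180)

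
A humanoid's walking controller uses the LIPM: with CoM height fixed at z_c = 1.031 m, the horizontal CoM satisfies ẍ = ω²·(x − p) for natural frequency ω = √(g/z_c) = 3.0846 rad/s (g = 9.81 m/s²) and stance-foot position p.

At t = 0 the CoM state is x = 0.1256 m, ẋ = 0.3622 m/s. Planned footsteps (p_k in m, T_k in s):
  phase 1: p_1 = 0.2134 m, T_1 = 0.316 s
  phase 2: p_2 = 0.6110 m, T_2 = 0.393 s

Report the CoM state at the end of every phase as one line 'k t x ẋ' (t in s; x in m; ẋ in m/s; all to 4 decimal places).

phase 1: p=0.2134, T=0.316, ωT=0.974734, cosh=1.513877, sinh=1.136584; start (x,ẋ)=(0.125600, 0.362200) → end (x,ẋ)=(0.213942, 0.240508)
phase 2: p=0.6110, T=0.393, ωT=1.212248, cosh=1.829279, sinh=1.531752; start (x,ẋ)=(0.213942, 0.240508) → end (x,ẋ)=(0.004101, -1.436082)

1 0.3160 0.2139 0.2405
2 0.7090 0.0041 -1.4361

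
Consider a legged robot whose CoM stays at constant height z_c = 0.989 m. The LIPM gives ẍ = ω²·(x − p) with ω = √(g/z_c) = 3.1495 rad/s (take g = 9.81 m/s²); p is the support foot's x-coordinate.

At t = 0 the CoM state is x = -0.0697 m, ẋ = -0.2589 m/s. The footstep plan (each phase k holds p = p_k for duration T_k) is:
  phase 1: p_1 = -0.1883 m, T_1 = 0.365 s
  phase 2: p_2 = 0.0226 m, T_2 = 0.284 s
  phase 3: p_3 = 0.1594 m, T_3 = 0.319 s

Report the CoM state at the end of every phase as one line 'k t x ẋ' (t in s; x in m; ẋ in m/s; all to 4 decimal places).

1 0.3650 -0.0990 0.0808
2 0.6490 -0.1249 -0.2750
3 0.9680 -0.3841 -1.4847

phase 1: p=-0.1883, T=0.365, ωT=1.149568, cosh=1.736801, sinh=1.420027; start (x,ẋ)=(-0.069700, -0.258900) → end (x,ẋ)=(-0.099047, 0.080766)
phase 2: p=0.0226, T=0.284, ωT=0.894458, cosh=1.427419, sinh=1.018590; start (x,ẋ)=(-0.099047, 0.080766) → end (x,ẋ)=(-0.124920, -0.274962)
phase 3: p=0.1594, T=0.319, ωT=1.004691, cosh=1.548610, sinh=1.182452; start (x,ẋ)=(-0.124920, -0.274962) → end (x,ẋ)=(-0.384133, -1.484654)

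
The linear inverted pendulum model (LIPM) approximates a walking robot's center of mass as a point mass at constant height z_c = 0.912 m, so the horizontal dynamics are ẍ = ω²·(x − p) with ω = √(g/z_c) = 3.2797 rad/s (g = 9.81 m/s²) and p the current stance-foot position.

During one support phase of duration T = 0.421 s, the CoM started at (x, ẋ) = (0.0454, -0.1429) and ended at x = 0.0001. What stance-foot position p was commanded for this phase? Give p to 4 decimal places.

p = 0.0132

ωT = 3.2797·0.421 = 1.380754; cosh(ωT) = 2.114644, sinh(ωT) = 1.863255
x(T) = p + (x₀−p)·cosh(ωT) + (ẋ₀/ω)·sinh(ωT) ⇒ p·(1 − cosh) = x(T) − x₀·cosh − (ẋ₀/ω)·sinh
numerator   = 0.0001 − (0.0454)·2.114644 − (-0.1429/3.2797)·1.863255 = -0.014721
denominator = 1 − 2.114644 = -1.114644
p = -0.014721 / -1.114644 = 0.0132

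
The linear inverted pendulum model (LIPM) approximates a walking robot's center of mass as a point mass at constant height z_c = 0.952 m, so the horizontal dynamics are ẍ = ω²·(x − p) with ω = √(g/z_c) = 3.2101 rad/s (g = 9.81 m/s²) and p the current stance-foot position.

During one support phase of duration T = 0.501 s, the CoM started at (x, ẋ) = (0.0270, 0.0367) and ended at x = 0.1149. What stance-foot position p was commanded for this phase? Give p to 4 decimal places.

ωT = 3.2101·0.501 = 1.608260; cosh(ωT) = 2.597175, sinh(ωT) = 2.396939
x(T) = p + (x₀−p)·cosh(ωT) + (ẋ₀/ω)·sinh(ωT) ⇒ p·(1 − cosh) = x(T) − x₀·cosh − (ẋ₀/ω)·sinh
numerator   = 0.1149 − (0.0270)·2.597175 − (0.0367/3.2101)·2.396939 = 0.017373
denominator = 1 − 2.597175 = -1.597175
p = 0.017373 / -1.597175 = -0.0109

p = -0.0109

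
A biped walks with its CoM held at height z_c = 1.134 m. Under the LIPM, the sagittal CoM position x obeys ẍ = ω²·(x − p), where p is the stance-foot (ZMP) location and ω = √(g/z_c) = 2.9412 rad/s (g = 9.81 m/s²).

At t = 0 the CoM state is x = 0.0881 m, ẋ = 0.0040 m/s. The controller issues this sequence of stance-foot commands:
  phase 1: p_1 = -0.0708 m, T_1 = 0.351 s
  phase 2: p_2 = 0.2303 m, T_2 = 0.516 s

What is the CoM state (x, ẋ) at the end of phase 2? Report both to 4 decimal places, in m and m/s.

phase 1: p=-0.0708, T=0.351, ωT=1.032361, cosh=1.581926, sinh=1.225761; start (x,ẋ)=(0.088100, 0.004000) → end (x,ẋ)=(0.182235, 0.579195)
phase 2: p=0.2303, T=0.516, ωT=1.517659, cosh=2.390380, sinh=2.171155; start (x,ẋ)=(0.182235, 0.579195) → end (x,ẋ)=(0.542961, 1.077564)

x = 0.5430, ẋ = 1.0776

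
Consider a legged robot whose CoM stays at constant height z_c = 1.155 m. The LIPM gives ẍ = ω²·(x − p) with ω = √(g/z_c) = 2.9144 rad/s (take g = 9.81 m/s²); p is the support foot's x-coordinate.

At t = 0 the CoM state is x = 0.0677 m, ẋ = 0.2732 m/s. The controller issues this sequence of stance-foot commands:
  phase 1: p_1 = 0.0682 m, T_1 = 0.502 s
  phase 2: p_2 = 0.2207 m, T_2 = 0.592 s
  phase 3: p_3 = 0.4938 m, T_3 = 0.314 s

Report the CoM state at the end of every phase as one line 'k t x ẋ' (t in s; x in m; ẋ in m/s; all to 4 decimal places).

1 0.5020 0.2586 0.6186
2 1.0940 0.9076 2.0923
3 1.4080 1.8458 4.2954

phase 1: p=0.0682, T=0.502, ωT=1.463029, cosh=2.275278, sinh=2.043744; start (x,ẋ)=(0.067700, 0.273200) → end (x,ẋ)=(0.258646, 0.618628)
phase 2: p=0.2207, T=0.592, ωT=1.725325, cosh=2.896230, sinh=2.718115; start (x,ẋ)=(0.258646, 0.618628) → end (x,ẋ)=(0.907563, 2.092282)
phase 3: p=0.4938, T=0.314, ωT=0.915122, cosh=1.448773, sinh=1.048305; start (x,ẋ)=(0.907563, 2.092282) → end (x,ẋ)=(1.845839, 4.295363)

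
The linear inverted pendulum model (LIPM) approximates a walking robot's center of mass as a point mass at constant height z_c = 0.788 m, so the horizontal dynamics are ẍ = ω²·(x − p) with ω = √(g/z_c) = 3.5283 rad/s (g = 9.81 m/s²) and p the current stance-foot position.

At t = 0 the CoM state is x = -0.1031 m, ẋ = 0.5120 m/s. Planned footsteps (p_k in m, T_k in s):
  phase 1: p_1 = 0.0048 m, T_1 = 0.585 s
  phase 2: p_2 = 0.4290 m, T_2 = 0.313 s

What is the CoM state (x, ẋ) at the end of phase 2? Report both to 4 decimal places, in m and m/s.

x = 0.1557, ẋ = -0.4308

phase 1: p=0.0048, T=0.585, ωT=2.064055, cosh=4.002396, sinh=3.875458; start (x,ẋ)=(-0.103100, 0.512000) → end (x,ẋ)=(0.135318, 0.573826)
phase 2: p=0.4290, T=0.313, ωT=1.104358, cosh=1.674355, sinh=1.342931; start (x,ẋ)=(0.135318, 0.573826) → end (x,ẋ)=(0.155681, -0.430753)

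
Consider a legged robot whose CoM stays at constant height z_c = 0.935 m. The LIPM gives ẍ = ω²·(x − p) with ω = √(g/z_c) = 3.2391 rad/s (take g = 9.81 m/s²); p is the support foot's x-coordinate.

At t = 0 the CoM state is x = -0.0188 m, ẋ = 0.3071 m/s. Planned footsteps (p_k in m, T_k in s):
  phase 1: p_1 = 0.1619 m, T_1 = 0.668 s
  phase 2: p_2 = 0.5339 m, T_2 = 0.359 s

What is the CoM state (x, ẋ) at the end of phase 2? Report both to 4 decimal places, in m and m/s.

x = -1.3199, ẋ = -5.5959

phase 1: p=0.1619, T=0.668, ωT=2.163719, cosh=4.409170, sinh=4.294273; start (x,ẋ)=(-0.018800, 0.307100) → end (x,ẋ)=(-0.227696, -1.159405)
phase 2: p=0.5339, T=0.359, ωT=1.162837, cosh=1.755797, sinh=1.443199; start (x,ẋ)=(-0.227696, -1.159405) → end (x,ẋ)=(-1.319887, -5.595885)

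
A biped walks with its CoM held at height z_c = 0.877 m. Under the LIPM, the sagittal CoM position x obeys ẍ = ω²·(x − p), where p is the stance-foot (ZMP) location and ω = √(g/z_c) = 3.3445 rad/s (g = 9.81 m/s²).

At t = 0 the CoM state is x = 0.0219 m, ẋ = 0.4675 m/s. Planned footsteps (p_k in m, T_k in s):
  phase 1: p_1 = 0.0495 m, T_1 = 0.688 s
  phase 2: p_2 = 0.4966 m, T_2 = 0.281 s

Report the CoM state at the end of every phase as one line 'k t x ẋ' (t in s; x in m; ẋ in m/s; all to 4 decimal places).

1 0.6880 0.6011 1.9011
2 0.9690 1.2672 3.1834

phase 1: p=0.0495, T=0.688, ωT=2.301016, cosh=5.042239, sinh=4.942082; start (x,ẋ)=(0.021900, 0.467500) → end (x,ẋ)=(0.601147, 1.901052)
phase 2: p=0.4966, T=0.281, ωT=0.939805, cosh=1.475093, sinh=1.084388; start (x,ẋ)=(0.601147, 1.901052) → end (x,ẋ)=(1.267195, 3.183392)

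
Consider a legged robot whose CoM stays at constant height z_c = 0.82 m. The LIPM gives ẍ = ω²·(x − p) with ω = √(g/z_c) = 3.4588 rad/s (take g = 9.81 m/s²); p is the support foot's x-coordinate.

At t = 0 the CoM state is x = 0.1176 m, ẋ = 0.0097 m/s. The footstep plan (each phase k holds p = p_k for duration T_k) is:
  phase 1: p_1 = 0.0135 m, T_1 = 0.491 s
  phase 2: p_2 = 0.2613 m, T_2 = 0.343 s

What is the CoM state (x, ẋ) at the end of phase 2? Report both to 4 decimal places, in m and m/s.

phase 1: p=0.0135, T=0.491, ωT=1.698271, cosh=2.823745, sinh=2.640745; start (x,ẋ)=(0.117600, 0.009700) → end (x,ẋ)=(0.314858, 0.978220)
phase 2: p=0.2613, T=0.343, ωT=1.186368, cosh=1.790247, sinh=1.484919; start (x,ẋ)=(0.314858, 0.978220) → end (x,ẋ)=(0.777147, 2.026329)

x = 0.7771, ẋ = 2.0263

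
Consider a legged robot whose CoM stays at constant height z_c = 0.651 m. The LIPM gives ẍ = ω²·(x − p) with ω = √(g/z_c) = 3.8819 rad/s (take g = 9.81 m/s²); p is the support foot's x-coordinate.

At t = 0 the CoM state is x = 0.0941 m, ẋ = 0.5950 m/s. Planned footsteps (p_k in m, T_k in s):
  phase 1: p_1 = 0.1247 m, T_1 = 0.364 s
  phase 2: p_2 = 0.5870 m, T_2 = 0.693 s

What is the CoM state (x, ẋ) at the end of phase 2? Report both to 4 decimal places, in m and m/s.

phase 1: p=0.1247, T=0.364, ωT=1.413012, cosh=2.175859, sinh=1.932450; start (x,ẋ)=(0.094100, 0.595000) → end (x,ẋ)=(0.354316, 1.065088)
phase 2: p=0.5870, T=0.693, ωT=2.690157, cosh=7.400927, sinh=7.333057; start (x,ẋ)=(0.354316, 1.065088) → end (x,ẋ)=(0.876914, 1.259007)

x = 0.8769, ẋ = 1.2590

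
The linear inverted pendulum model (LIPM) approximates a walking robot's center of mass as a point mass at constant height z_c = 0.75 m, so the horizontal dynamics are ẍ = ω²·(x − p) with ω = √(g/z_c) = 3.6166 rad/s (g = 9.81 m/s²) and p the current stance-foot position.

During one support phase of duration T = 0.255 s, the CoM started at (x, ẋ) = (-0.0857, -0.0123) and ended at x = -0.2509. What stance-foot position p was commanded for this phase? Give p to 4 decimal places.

ωT = 3.6166·0.255 = 0.922233; cosh(ωT) = 1.456265, sinh(ωT) = 1.058635
x(T) = p + (x₀−p)·cosh(ωT) + (ẋ₀/ω)·sinh(ωT) ⇒ p·(1 − cosh) = x(T) − x₀·cosh − (ẋ₀/ω)·sinh
numerator   = -0.2509 − (-0.0857)·1.456265 − (-0.0123/3.6166)·1.058635 = -0.122498
denominator = 1 − 1.456265 = -0.456265
p = -0.122498 / -0.456265 = 0.2685

p = 0.2685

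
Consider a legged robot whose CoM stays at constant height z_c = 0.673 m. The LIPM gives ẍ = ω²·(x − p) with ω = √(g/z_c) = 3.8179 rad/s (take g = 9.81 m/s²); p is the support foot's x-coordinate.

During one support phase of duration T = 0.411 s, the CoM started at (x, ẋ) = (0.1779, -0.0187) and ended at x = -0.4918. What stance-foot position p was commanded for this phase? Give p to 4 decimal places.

p = 0.6153

ωT = 3.8179·0.411 = 1.569157; cosh(ωT) = 2.505409, sinh(ωT) = 2.297188
x(T) = p + (x₀−p)·cosh(ωT) + (ẋ₀/ω)·sinh(ωT) ⇒ p·(1 − cosh) = x(T) − x₀·cosh − (ẋ₀/ω)·sinh
numerator   = -0.4918 − (0.1779)·2.505409 − (-0.0187/3.8179)·2.297188 = -0.926261
denominator = 1 − 2.505409 = -1.505409
p = -0.926261 / -1.505409 = 0.6153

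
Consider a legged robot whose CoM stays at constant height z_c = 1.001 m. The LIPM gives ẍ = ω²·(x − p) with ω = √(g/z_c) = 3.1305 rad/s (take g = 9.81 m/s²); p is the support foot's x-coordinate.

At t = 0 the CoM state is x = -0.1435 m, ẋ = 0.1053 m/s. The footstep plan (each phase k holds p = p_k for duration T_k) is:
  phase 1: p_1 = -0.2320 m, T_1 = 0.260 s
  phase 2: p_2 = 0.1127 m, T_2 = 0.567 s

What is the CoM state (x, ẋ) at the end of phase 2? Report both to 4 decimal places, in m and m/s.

x = -0.1182, ẋ = -0.5529

phase 1: p=-0.2320, T=0.260, ωT=0.813930, cosh=1.349936, sinh=0.906823; start (x,ẋ)=(-0.143500, 0.105300) → end (x,ẋ)=(-0.082028, 0.393383)
phase 2: p=0.1127, T=0.567, ωT=1.774993, cosh=3.034864, sinh=2.865379; start (x,ẋ)=(-0.082028, 0.393383) → end (x,ẋ)=(-0.118205, -0.552860)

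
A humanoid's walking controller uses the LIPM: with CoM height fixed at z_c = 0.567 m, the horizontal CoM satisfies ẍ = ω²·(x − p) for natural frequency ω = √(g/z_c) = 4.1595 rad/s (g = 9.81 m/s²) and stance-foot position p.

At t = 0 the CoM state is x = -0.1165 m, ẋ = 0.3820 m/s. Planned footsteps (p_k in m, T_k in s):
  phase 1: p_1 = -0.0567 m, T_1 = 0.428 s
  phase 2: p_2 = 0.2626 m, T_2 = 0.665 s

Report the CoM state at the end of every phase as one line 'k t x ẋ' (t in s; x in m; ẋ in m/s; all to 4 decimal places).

phase 1: p=-0.0567, T=0.428, ωT=1.780266, cosh=3.050014, sinh=2.881420; start (x,ẋ)=(-0.116500, 0.382000) → end (x,ẋ)=(0.025533, 0.448386)
phase 2: p=0.2626, T=0.665, ωT=2.766068, cosh=7.979454, sinh=7.916546; start (x,ẋ)=(0.025533, 0.448386) → end (x,ẋ)=(-0.775677, -4.228473)

1 0.4280 0.0255 0.4484
2 1.0930 -0.7757 -4.2285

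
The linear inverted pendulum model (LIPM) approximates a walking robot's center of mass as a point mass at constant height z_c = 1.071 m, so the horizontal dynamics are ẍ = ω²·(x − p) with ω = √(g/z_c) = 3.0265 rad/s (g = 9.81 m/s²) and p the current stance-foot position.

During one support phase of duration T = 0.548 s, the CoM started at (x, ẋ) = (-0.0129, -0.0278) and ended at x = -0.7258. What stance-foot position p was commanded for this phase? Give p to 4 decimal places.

p = 0.3878

ωT = 3.0265·0.548 = 1.658522; cosh(ωT) = 2.720982, sinh(ωT) = 2.530562
x(T) = p + (x₀−p)·cosh(ωT) + (ẋ₀/ω)·sinh(ωT) ⇒ p·(1 − cosh) = x(T) − x₀·cosh − (ẋ₀/ω)·sinh
numerator   = -0.7258 − (-0.0129)·2.720982 − (-0.0278/3.0265)·2.530562 = -0.667455
denominator = 1 − 2.720982 = -1.720982
p = -0.667455 / -1.720982 = 0.3878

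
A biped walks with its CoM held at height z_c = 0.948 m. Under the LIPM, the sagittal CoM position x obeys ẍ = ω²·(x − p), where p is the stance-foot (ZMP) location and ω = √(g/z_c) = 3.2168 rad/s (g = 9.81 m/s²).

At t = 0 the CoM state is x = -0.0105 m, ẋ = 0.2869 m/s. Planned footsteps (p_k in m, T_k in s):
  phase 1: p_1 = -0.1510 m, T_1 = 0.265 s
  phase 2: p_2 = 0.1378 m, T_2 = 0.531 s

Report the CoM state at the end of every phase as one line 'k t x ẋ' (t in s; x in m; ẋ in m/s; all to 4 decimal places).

phase 1: p=-0.1510, T=0.265, ωT=0.852452, cosh=1.385879, sinh=0.959511; start (x,ẋ)=(-0.010500, 0.286900) → end (x,ẋ)=(0.129293, 0.831270)
phase 2: p=0.1378, T=0.531, ωT=1.708121, cosh=2.849894, sinh=2.668688; start (x,ẋ)=(0.129293, 0.831270) → end (x,ẋ)=(0.803185, 2.296001)

1 0.2650 0.1293 0.8313
2 0.7960 0.8032 2.2960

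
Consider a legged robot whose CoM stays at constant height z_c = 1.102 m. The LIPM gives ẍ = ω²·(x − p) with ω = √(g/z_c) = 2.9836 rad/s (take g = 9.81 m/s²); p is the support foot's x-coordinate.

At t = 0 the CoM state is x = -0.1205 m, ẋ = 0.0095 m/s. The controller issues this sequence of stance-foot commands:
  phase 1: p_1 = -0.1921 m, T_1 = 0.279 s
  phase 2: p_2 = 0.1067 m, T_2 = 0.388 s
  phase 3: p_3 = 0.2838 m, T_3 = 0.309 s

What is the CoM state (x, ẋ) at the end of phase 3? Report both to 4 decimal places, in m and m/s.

phase 1: p=-0.1921, T=0.279, ωT=0.832424, cosh=1.366939, sinh=0.931946; start (x,ẋ)=(-0.120500, 0.009500) → end (x,ẋ)=(-0.091260, 0.212074)
phase 2: p=0.1067, T=0.388, ωT=1.157637, cosh=1.748316, sinh=1.434088; start (x,ẋ)=(-0.091260, 0.212074) → end (x,ẋ)=(-0.137462, -0.476248)
phase 3: p=0.2838, T=0.309, ωT=0.921932, cosh=1.455947, sinh=1.058197; start (x,ẋ)=(-0.137462, -0.476248) → end (x,ẋ)=(-0.498446, -2.023414)

x = -0.4984, ẋ = -2.0234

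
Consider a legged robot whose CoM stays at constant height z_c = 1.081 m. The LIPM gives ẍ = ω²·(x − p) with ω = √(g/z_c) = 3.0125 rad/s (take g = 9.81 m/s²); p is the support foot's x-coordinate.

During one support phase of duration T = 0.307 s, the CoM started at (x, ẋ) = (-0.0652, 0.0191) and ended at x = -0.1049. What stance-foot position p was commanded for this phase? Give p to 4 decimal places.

p = 0.0360

ωT = 3.0125·0.307 = 0.924838; cosh(ωT) = 1.459027, sinh(ωT) = 1.062431
x(T) = p + (x₀−p)·cosh(ωT) + (ẋ₀/ω)·sinh(ωT) ⇒ p·(1 − cosh) = x(T) − x₀·cosh − (ẋ₀/ω)·sinh
numerator   = -0.1049 − (-0.0652)·1.459027 − (0.0191/3.0125)·1.062431 = -0.016508
denominator = 1 − 1.459027 = -0.459027
p = -0.016508 / -0.459027 = 0.0360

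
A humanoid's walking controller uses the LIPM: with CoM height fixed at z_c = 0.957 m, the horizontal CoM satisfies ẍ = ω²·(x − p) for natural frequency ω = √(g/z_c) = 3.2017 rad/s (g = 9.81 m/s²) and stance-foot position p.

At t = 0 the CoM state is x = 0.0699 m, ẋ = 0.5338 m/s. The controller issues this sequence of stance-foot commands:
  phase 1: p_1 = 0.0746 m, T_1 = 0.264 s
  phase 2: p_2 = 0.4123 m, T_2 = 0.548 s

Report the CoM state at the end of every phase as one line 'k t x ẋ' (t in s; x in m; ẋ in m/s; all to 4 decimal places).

phase 1: p=0.0746, T=0.264, ωT=0.845249, cosh=1.379004, sinh=0.949553; start (x,ẋ)=(0.069900, 0.533800) → end (x,ẋ)=(0.226432, 0.721823)
phase 2: p=0.4123, T=0.548, ωT=1.754532, cosh=2.976864, sinh=2.803876; start (x,ẋ)=(0.226432, 0.721823) → end (x,ẋ)=(0.491130, 0.480201)

1 0.2640 0.2264 0.7218
2 0.8120 0.4911 0.4802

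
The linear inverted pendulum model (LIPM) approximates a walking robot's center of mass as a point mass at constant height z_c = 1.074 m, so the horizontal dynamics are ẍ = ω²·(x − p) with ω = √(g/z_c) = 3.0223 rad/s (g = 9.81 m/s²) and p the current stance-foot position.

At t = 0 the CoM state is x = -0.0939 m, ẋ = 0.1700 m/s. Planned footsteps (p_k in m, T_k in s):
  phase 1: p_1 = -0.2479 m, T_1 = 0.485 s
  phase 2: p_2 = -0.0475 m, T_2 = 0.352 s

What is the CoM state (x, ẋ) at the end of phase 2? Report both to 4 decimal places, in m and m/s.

phase 1: p=-0.2479, T=0.485, ωT=1.465815, cosh=2.280982, sinh=2.050092; start (x,ẋ)=(-0.093900, 0.170000) → end (x,ẋ)=(0.218686, 1.341950)
phase 2: p=-0.0475, T=0.352, ωT=1.063850, cosh=1.621314, sinh=1.276190; start (x,ẋ)=(0.218686, 1.341950) → end (x,ẋ)=(0.950720, 3.202409)

x = 0.9507, ẋ = 3.2024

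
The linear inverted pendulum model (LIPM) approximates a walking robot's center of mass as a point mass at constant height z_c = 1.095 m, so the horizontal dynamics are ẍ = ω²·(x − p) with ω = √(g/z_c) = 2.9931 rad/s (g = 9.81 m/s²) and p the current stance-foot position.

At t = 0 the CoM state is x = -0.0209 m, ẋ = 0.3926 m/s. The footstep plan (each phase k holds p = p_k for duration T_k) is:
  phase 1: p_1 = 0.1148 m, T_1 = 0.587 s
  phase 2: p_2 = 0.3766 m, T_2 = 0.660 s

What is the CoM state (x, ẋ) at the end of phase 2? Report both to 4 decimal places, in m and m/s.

x = -0.6832, ẋ = -3.0442

phase 1: p=0.1148, T=0.587, ωT=1.756950, cosh=2.983653, sinh=2.811082; start (x,ẋ)=(-0.020900, 0.392600) → end (x,ẋ)=(0.078643, 0.029623)
phase 2: p=0.3766, T=0.660, ωT=1.975446, cosh=3.674267, sinh=3.535568; start (x,ẋ)=(0.078643, 0.029623) → end (x,ẋ)=(-0.683181, -3.044227)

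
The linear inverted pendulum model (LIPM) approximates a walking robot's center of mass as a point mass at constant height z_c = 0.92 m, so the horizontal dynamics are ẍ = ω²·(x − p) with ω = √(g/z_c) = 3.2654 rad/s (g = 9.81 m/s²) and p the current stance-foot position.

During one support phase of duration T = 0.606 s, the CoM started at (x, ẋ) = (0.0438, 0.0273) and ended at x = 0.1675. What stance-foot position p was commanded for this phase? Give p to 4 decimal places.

ωT = 3.2654·0.606 = 1.978832; cosh(ωT) = 3.686261, sinh(ωT) = 3.548030
x(T) = p + (x₀−p)·cosh(ωT) + (ẋ₀/ω)·sinh(ωT) ⇒ p·(1 − cosh) = x(T) − x₀·cosh − (ẋ₀/ω)·sinh
numerator   = 0.1675 − (0.0438)·3.686261 − (0.0273/3.2654)·3.548030 = -0.023621
denominator = 1 − 3.686261 = -2.686261
p = -0.023621 / -2.686261 = 0.0088

p = 0.0088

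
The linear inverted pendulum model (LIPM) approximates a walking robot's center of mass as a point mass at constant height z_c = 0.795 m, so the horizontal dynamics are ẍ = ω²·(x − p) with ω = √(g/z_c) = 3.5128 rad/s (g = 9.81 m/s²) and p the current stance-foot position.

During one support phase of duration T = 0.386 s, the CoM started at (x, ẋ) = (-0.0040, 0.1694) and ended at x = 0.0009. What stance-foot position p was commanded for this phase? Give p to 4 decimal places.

p = 0.0731

ωT = 3.5128·0.386 = 1.355941; cosh(ωT) = 2.069057, sinh(ωT) = 1.811353
x(T) = p + (x₀−p)·cosh(ωT) + (ẋ₀/ω)·sinh(ωT) ⇒ p·(1 − cosh) = x(T) − x₀·cosh − (ẋ₀/ω)·sinh
numerator   = 0.0009 − (-0.0040)·2.069057 − (0.1694/3.5128)·1.811353 = -0.078174
denominator = 1 − 2.069057 = -1.069057
p = -0.078174 / -1.069057 = 0.0731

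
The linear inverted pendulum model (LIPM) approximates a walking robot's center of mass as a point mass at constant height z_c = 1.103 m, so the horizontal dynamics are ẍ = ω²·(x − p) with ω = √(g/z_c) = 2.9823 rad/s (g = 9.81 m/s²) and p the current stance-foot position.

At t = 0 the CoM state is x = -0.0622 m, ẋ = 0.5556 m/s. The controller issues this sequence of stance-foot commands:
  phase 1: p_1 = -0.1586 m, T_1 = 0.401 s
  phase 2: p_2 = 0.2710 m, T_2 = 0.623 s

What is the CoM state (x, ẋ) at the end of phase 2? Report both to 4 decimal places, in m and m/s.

x = 1.8546, ẋ = 4.9352

phase 1: p=-0.1586, T=0.401, ωT=1.195902, cosh=1.804485, sinh=1.502054; start (x,ẋ)=(-0.062200, 0.555600) → end (x,ẋ)=(0.295184, 1.434403)
phase 2: p=0.2710, T=0.623, ωT=1.857973, cosh=3.283358, sinh=3.127370; start (x,ẋ)=(0.295184, 1.434403) → end (x,ẋ)=(1.854582, 4.935218)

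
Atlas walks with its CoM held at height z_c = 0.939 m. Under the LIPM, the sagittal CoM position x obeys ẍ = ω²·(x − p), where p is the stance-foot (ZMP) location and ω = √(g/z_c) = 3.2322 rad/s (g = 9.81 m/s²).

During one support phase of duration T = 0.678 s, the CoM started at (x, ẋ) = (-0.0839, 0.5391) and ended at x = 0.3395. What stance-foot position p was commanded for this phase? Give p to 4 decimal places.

ωT = 3.2322·0.678 = 2.191432; cosh(ωT) = 4.529885, sinh(ωT) = 4.418129
x(T) = p + (x₀−p)·cosh(ωT) + (ẋ₀/ω)·sinh(ωT) ⇒ p·(1 − cosh) = x(T) − x₀·cosh − (ẋ₀/ω)·sinh
numerator   = 0.3395 − (-0.0839)·4.529885 − (0.5391/3.2322)·4.418129 = -0.017344
denominator = 1 − 4.529885 = -3.529885
p = -0.017344 / -3.529885 = 0.0049

p = 0.0049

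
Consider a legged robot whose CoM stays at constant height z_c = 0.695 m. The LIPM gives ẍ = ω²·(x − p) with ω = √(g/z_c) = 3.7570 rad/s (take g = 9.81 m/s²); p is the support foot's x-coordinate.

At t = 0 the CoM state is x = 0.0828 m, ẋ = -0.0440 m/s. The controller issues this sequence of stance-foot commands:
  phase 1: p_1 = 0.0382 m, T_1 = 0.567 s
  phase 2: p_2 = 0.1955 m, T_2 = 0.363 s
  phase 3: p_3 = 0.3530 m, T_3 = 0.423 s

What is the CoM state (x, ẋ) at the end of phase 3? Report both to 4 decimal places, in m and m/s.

x = 1.0923, ẋ = 2.9277

phase 1: p=0.0382, T=0.567, ωT=2.130219, cosh=4.267761, sinh=4.148949; start (x,ẋ)=(0.082800, -0.044000) → end (x,ẋ)=(0.179952, 0.507426)
phase 2: p=0.1955, T=0.363, ωT=1.363791, cosh=2.083341, sinh=1.827651; start (x,ẋ)=(0.179952, 0.507426) → end (x,ẋ)=(0.409953, 0.950379)
phase 3: p=0.3530, T=0.423, ωT=1.589211, cosh=2.551984, sinh=2.347897; start (x,ẋ)=(0.409953, 0.950379) → end (x,ẋ)=(1.092272, 2.927737)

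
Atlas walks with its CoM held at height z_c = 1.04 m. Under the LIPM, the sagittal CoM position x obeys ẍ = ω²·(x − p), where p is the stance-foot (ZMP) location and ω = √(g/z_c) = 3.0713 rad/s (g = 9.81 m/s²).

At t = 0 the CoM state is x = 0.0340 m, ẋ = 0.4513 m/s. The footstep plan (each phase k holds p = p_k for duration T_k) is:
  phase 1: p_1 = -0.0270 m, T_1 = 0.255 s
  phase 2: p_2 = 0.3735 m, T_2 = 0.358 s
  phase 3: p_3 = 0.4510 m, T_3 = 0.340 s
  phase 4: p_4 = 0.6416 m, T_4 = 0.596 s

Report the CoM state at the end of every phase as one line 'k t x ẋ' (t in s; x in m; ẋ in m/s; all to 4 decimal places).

1 0.2550 0.1809 0.7591
2 0.6130 0.3822 0.4765
3 0.9530 0.5342 0.4978
4 1.5490 0.7906 0.5903

phase 1: p=-0.0270, T=0.255, ωT=0.783181, cosh=1.322687, sinh=0.865737; start (x,ẋ)=(0.034000, 0.451300) → end (x,ẋ)=(0.180896, 0.759124)
phase 2: p=0.3735, T=0.358, ωT=1.099525, cosh=1.667885, sinh=1.334856; start (x,ẋ)=(0.180896, 0.759124) → end (x,ẋ)=(0.382191, 0.476505)
phase 3: p=0.4510, T=0.340, ωT=1.044242, cosh=1.596601, sinh=1.244643; start (x,ẋ)=(0.382191, 0.476505) → end (x,ẋ)=(0.534243, 0.497755)
phase 4: p=0.6416, T=0.596, ωT=1.830495, cosh=3.198653, sinh=3.038319; start (x,ẋ)=(0.534243, 0.497755) → end (x,ẋ)=(0.790612, 0.590334)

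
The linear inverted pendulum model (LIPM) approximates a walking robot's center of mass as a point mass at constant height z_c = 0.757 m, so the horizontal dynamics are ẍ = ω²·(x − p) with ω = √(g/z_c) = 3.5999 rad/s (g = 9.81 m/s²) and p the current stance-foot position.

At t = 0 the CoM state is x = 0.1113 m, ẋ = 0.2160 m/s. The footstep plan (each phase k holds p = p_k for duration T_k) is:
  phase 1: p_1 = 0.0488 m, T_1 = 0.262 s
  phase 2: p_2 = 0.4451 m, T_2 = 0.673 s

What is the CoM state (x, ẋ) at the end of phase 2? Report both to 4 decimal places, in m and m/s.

phase 1: p=0.0488, T=0.262, ωT=0.943174, cosh=1.478755, sinh=1.089365; start (x,ẋ)=(0.111300, 0.216000) → end (x,ẋ)=(0.206586, 0.564511)
phase 2: p=0.4451, T=0.673, ωT=2.422733, cosh=5.682656, sinh=5.593977; start (x,ẋ)=(0.206586, 0.564511) → end (x,ẋ)=(-0.033085, -1.595217)

x = -0.0331, ẋ = -1.5952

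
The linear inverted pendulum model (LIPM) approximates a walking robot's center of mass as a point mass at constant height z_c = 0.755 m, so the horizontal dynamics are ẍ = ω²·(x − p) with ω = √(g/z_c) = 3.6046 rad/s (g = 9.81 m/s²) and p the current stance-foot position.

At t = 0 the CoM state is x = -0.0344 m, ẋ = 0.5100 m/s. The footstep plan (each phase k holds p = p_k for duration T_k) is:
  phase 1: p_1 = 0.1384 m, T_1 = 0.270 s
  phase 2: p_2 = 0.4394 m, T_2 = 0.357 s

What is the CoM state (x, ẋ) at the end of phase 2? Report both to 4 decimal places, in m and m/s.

phase 1: p=0.1384, T=0.270, ωT=0.973242, cosh=1.512183, sinh=1.134327; start (x,ẋ)=(-0.034400, 0.510000) → end (x,ẋ)=(0.037586, 0.064670)
phase 2: p=0.4394, T=0.357, ωT=1.286842, cosh=1.948737, sinh=1.672596; start (x,ẋ)=(0.037586, 0.064670) → end (x,ẋ)=(-0.313622, -2.296528)

x = -0.3136, ẋ = -2.2965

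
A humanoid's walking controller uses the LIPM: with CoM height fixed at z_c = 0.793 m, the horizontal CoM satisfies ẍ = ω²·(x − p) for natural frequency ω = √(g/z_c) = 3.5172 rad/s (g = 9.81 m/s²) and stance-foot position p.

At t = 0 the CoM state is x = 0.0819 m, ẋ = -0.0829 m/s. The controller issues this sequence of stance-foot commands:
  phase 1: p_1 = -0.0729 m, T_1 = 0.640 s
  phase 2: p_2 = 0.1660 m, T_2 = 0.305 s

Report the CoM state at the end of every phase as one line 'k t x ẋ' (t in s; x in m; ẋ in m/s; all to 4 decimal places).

phase 1: p=-0.0729, T=0.640, ωT=2.251008, cosh=4.801299, sinh=4.696006; start (x,ẋ)=(0.081900, -0.082900) → end (x,ẋ)=(0.559657, 2.158772)
phase 2: p=0.1660, T=0.305, ωT=1.072746, cosh=1.632732, sinh=1.290664; start (x,ẋ)=(0.559657, 2.158772) → end (x,ẋ)=(1.600914, 5.311710)

1 0.6400 0.5597 2.1588
2 0.9450 1.6009 5.3117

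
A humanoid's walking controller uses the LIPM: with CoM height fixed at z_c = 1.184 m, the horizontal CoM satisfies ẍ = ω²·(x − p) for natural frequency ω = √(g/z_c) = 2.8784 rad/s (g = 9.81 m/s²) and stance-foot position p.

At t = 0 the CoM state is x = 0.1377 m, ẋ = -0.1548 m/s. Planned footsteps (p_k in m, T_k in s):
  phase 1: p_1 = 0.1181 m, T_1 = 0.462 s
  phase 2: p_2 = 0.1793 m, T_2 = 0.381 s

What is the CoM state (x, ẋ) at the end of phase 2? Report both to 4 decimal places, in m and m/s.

x = -0.1127, ẋ = -0.8004

phase 1: p=0.1181, T=0.462, ωT=1.329821, cosh=2.022445, sinh=1.757921; start (x,ẋ)=(0.137700, -0.154800) → end (x,ẋ)=(0.063199, -0.213899)
phase 2: p=0.1793, T=0.381, ωT=1.096670, cosh=1.664081, sinh=1.330099; start (x,ẋ)=(0.063199, -0.213899) → end (x,ẋ)=(-0.112743, -0.800443)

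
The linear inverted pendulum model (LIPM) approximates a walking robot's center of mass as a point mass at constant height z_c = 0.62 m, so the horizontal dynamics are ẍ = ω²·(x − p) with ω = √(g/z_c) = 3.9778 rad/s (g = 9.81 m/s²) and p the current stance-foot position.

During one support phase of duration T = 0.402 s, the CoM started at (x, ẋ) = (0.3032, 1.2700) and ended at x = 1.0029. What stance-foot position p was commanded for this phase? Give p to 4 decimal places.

p = 0.3400

ωT = 3.9778·0.402 = 1.599076; cosh(ωT) = 2.575270, sinh(ωT) = 2.373186
x(T) = p + (x₀−p)·cosh(ωT) + (ẋ₀/ω)·sinh(ωT) ⇒ p·(1 − cosh) = x(T) − x₀·cosh − (ẋ₀/ω)·sinh
numerator   = 1.0029 − (0.3032)·2.575270 − (1.2700/3.9778)·2.373186 = -0.535614
denominator = 1 − 2.575270 = -1.575270
p = -0.535614 / -1.575270 = 0.3400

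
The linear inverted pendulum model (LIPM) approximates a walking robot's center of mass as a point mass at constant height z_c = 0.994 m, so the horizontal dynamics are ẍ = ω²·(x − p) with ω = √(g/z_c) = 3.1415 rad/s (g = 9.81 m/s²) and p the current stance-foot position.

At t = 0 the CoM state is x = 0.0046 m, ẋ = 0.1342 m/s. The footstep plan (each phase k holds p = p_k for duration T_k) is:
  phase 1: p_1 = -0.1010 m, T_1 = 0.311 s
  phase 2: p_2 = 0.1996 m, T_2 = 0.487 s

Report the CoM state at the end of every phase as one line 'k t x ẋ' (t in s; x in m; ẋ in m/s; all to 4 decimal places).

1 0.3110 0.1078 0.5817
2 0.7980 0.3853 0.7717

phase 1: p=-0.1010, T=0.311, ωT=0.977006, cosh=1.516464, sinh=1.140028; start (x,ẋ)=(0.004600, 0.134200) → end (x,ẋ)=(0.107839, 0.581705)
phase 2: p=0.1996, T=0.487, ωT=1.529910, cosh=2.417159, sinh=2.200604; start (x,ẋ)=(0.107839, 0.581705) → end (x,ẋ)=(0.385280, 0.771711)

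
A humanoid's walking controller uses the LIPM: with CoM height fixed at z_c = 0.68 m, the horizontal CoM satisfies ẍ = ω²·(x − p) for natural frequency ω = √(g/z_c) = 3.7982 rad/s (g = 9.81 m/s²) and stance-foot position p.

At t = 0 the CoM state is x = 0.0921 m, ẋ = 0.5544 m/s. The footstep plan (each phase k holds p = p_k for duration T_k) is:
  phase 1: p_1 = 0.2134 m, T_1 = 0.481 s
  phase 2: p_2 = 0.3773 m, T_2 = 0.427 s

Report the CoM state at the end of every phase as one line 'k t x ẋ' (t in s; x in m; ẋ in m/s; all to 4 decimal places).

phase 1: p=0.2134, T=0.481, ωT=1.826934, cosh=3.187855, sinh=3.026949; start (x,ẋ)=(0.092100, 0.554400) → end (x,ẋ)=(0.268538, 0.372766)
phase 2: p=0.3773, T=0.427, ωT=1.621831, cosh=2.629945, sinh=2.432408; start (x,ẋ)=(0.268538, 0.372766) → end (x,ẋ)=(0.329986, -0.024470)

1 0.4810 0.2685 0.3728
2 0.9080 0.3300 -0.0245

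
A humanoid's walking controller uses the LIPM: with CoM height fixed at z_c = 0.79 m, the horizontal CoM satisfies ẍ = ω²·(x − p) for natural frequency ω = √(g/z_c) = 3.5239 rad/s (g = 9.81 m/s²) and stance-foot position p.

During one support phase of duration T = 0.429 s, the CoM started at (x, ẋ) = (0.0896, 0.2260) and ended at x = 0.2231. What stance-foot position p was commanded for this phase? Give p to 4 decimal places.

ωT = 3.5239·0.429 = 1.511753; cosh(ωT) = 2.377598, sinh(ωT) = 2.157075
x(T) = p + (x₀−p)·cosh(ωT) + (ẋ₀/ω)·sinh(ωT) ⇒ p·(1 − cosh) = x(T) − x₀·cosh − (ẋ₀/ω)·sinh
numerator   = 0.2231 − (0.0896)·2.377598 − (0.2260/3.5239)·2.157075 = -0.128274
denominator = 1 − 2.377598 = -1.377598
p = -0.128274 / -1.377598 = 0.0931

p = 0.0931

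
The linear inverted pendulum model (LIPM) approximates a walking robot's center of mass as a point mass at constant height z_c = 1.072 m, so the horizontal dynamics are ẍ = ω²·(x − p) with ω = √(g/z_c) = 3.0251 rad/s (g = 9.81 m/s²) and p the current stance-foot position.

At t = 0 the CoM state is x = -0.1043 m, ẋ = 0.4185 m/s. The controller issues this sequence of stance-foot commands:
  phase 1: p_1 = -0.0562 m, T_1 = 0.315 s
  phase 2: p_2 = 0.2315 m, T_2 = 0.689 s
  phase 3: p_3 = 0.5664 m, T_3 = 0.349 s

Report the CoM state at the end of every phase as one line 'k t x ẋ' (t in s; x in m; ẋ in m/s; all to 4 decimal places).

1 0.3150 0.0249 0.4627
2 1.0040 -0.0066 -0.5850
3 1.3530 -0.6011 -3.1321

phase 1: p=-0.0562, T=0.315, ωT=0.952907, cosh=1.489427, sinh=1.103809; start (x,ẋ)=(-0.104300, 0.418500) → end (x,ẋ)=(0.024862, 0.462713)
phase 2: p=0.2315, T=0.689, ωT=2.084294, cosh=4.081654, sinh=3.957259; start (x,ẋ)=(0.024862, 0.462713) → end (x,ẋ)=(-0.006630, -0.585048)
phase 3: p=0.5664, T=0.349, ωT=1.055760, cosh=1.611043, sinh=1.263115; start (x,ẋ)=(-0.006630, -0.585048) → end (x,ẋ)=(-0.601059, -3.132112)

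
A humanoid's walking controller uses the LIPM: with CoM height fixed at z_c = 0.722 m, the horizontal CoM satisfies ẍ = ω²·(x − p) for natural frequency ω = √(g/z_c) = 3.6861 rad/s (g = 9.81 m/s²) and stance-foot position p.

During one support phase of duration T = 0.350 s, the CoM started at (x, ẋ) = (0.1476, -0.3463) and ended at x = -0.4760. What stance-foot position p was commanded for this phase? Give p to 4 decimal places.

p = 0.6358

ωT = 3.6861·0.350 = 1.290135; cosh(ωT) = 1.954255, sinh(ωT) = 1.679022
x(T) = p + (x₀−p)·cosh(ωT) + (ẋ₀/ω)·sinh(ωT) ⇒ p·(1 − cosh) = x(T) − x₀·cosh − (ẋ₀/ω)·sinh
numerator   = -0.4760 − (0.1476)·1.954255 − (-0.3463/3.6861)·1.679022 = -0.606708
denominator = 1 − 1.954255 = -0.954255
p = -0.606708 / -0.954255 = 0.6358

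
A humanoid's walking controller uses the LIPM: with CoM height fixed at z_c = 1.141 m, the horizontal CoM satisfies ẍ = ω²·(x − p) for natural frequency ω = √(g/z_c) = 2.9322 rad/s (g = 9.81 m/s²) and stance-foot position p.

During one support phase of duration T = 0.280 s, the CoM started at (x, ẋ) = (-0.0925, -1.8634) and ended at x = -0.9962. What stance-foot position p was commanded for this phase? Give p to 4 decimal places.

ωT = 2.9322·0.280 = 0.821016; cosh(ωT) = 1.356396, sinh(ωT) = 0.916412
x(T) = p + (x₀−p)·cosh(ωT) + (ẋ₀/ω)·sinh(ωT) ⇒ p·(1 − cosh) = x(T) − x₀·cosh − (ẋ₀/ω)·sinh
numerator   = -0.9962 − (-0.0925)·1.356396 − (-1.8634/2.9322)·0.916412 = -0.288358
denominator = 1 − 1.356396 = -0.356396
p = -0.288358 / -0.356396 = 0.8091

p = 0.8091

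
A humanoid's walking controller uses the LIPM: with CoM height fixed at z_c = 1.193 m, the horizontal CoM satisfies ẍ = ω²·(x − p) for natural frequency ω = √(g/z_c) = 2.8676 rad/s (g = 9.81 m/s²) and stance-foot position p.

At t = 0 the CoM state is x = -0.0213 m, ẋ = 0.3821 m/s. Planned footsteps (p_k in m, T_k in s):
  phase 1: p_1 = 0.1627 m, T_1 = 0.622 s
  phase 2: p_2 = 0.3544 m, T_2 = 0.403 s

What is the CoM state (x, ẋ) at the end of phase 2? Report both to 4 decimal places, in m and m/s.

phase 1: p=0.1627, T=0.622, ωT=1.783647, cosh=3.059774, sinh=2.891750; start (x,ẋ)=(-0.021300, 0.382100) → end (x,ẋ)=(-0.014981, -0.356659)
phase 2: p=0.3544, T=0.403, ωT=1.155643, cosh=1.745460, sinh=1.430605; start (x,ẋ)=(-0.014981, -0.356659) → end (x,ẋ)=(-0.468271, -2.137880)

x = -0.4683, ẋ = -2.1379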